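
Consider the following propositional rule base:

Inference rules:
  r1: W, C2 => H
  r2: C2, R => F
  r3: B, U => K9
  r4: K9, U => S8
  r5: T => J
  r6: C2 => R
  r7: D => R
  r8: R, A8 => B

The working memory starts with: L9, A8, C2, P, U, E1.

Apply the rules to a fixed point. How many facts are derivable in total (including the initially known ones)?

Round 1: r6 [C2 => R]. Adds R.
Round 2: r2 [C2, R => F]; r8 [R, A8 => B]. Adds F, B.
Round 3: r3 [B, U => K9]. Adds K9.
Round 4: r4 [K9, U => S8]. Adds S8.
Closure: {A8, B, C2, E1, F, K9, L9, P, R, S8, U} — 11 facts.

11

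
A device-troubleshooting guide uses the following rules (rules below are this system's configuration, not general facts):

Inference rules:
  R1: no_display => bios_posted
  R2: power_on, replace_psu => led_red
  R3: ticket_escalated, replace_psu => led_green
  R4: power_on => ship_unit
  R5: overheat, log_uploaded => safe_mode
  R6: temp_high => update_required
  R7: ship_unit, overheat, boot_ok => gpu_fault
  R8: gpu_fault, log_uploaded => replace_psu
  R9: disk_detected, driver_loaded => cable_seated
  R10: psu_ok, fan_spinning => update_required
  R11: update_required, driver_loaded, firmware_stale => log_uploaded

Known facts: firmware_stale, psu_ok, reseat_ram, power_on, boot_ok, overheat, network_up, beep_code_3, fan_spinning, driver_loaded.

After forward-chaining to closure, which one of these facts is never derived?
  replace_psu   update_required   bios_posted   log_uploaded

bios_posted

[1] R4 [power_on => ship_unit]; R10 [psu_ok, fan_spinning => update_required]. ⇒ new: ship_unit, update_required.
[2] R7 [ship_unit, overheat, boot_ok => gpu_fault]; R11 [update_required, driver_loaded, firmware_stale => log_uploaded]. ⇒ new: gpu_fault, log_uploaded.
[3] R5 [overheat, log_uploaded => safe_mode]; R8 [gpu_fault, log_uploaded => replace_psu]. ⇒ new: safe_mode, replace_psu.
[4] R2 [power_on, replace_psu => led_red]. ⇒ new: led_red.
Derived: replace_psu (round 3), log_uploaded (round 2), update_required (round 1). bios_posted never appears in any round.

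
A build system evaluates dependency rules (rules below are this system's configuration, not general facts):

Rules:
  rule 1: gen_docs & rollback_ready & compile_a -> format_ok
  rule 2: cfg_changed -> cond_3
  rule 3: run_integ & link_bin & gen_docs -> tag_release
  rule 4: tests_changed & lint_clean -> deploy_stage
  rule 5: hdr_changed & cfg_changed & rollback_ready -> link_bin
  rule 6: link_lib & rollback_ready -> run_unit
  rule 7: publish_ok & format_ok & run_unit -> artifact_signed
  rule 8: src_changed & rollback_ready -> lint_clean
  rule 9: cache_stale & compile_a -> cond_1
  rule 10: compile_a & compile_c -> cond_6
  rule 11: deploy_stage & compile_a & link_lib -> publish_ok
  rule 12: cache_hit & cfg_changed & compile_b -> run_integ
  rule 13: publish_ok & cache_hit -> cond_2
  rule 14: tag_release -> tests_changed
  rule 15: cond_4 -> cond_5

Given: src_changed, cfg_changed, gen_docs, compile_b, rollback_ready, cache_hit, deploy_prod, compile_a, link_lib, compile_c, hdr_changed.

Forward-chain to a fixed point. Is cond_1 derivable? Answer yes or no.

Round 1: rule 1 [gen_docs & rollback_ready & compile_a -> format_ok]; rule 2 [cfg_changed -> cond_3]; rule 5 [hdr_changed & cfg_changed & rollback_ready -> link_bin]; rule 6 [link_lib & rollback_ready -> run_unit]; rule 8 [src_changed & rollback_ready -> lint_clean]; rule 10 [compile_a & compile_c -> cond_6]; rule 12 [cache_hit & cfg_changed & compile_b -> run_integ]. New: format_ok, cond_3, link_bin, run_unit, lint_clean, cond_6, run_integ.
Round 2: rule 3 [run_integ & link_bin & gen_docs -> tag_release]. New: tag_release.
Round 3: rule 14 [tag_release -> tests_changed]. New: tests_changed.
Round 4: rule 4 [tests_changed & lint_clean -> deploy_stage]. New: deploy_stage.
Round 5: rule 11 [deploy_stage & compile_a & link_lib -> publish_ok]. New: publish_ok.
Round 6: rule 7 [publish_ok & format_ok & run_unit -> artifact_signed]; rule 13 [publish_ok & cache_hit -> cond_2]. New: artifact_signed, cond_2.
Fixed point reached. cond_1 is concluded only by rule 9; rule 9 needs cache_stale (never derived).

no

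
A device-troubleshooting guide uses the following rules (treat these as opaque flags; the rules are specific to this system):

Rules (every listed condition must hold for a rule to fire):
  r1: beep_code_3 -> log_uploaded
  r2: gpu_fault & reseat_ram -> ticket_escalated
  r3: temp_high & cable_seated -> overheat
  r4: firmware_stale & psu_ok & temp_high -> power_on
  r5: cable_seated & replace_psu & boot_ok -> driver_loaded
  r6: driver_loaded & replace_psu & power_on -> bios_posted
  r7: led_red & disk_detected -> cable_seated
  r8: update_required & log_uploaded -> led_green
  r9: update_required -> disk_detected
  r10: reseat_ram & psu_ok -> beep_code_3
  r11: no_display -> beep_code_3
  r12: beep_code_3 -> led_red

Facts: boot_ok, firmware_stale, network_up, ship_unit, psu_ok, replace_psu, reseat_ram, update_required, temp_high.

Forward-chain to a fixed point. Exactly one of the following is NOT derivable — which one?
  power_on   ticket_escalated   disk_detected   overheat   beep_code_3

Round 1 — r4, r9, r10, derive power_on, disk_detected, beep_code_3.
Round 2 — r1, r12, derive log_uploaded, led_red.
Round 3 — r7, r8, derive cable_seated, led_green.
Round 4 — r3, r5, derive overheat, driver_loaded.
Round 5 — r6, derive bios_posted.
Derived: beep_code_3 (round 1), disk_detected (round 1), power_on (round 1), overheat (round 4). ticket_escalated never appears in any round.

ticket_escalated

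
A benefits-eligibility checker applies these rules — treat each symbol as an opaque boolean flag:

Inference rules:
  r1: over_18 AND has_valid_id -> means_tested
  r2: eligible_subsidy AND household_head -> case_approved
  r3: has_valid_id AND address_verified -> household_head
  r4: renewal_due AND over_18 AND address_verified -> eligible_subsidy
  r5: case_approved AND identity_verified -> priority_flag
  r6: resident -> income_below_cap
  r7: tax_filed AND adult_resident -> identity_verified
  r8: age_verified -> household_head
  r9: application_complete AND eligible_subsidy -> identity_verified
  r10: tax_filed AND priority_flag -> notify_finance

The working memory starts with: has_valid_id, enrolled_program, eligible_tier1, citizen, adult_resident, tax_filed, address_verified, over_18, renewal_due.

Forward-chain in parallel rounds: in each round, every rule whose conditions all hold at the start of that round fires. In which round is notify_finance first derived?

Round 1: r1 [over_18 AND has_valid_id -> means_tested]; r3 [has_valid_id AND address_verified -> household_head]; r4 [renewal_due AND over_18 AND address_verified -> eligible_subsidy]; r7 [tax_filed AND adult_resident -> identity_verified]. Adds means_tested, household_head, eligible_subsidy, identity_verified.
Round 2: r2 [eligible_subsidy AND household_head -> case_approved]. Adds case_approved.
Round 3: r5 [case_approved AND identity_verified -> priority_flag]. Adds priority_flag.
Round 4: r10 [tax_filed AND priority_flag -> notify_finance]. Adds notify_finance.
notify_finance first appears in round 4.

4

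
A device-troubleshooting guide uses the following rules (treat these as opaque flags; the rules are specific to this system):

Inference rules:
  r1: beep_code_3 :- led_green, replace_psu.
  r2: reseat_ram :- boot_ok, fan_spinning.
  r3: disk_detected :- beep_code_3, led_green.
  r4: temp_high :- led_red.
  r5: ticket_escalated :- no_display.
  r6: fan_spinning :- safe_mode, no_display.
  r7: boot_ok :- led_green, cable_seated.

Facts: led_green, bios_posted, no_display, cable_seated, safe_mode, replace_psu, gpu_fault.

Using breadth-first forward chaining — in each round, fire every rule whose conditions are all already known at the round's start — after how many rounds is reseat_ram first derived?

Round 1: r1 [beep_code_3 :- led_green, replace_psu.]; r5 [ticket_escalated :- no_display.]; r6 [fan_spinning :- safe_mode, no_display.]; r7 [boot_ok :- led_green, cable_seated.]. Adds beep_code_3, ticket_escalated, fan_spinning, boot_ok.
Round 2: r2 [reseat_ram :- boot_ok, fan_spinning.]; r3 [disk_detected :- beep_code_3, led_green.]. Adds reseat_ram, disk_detected.
reseat_ram first appears in round 2.

2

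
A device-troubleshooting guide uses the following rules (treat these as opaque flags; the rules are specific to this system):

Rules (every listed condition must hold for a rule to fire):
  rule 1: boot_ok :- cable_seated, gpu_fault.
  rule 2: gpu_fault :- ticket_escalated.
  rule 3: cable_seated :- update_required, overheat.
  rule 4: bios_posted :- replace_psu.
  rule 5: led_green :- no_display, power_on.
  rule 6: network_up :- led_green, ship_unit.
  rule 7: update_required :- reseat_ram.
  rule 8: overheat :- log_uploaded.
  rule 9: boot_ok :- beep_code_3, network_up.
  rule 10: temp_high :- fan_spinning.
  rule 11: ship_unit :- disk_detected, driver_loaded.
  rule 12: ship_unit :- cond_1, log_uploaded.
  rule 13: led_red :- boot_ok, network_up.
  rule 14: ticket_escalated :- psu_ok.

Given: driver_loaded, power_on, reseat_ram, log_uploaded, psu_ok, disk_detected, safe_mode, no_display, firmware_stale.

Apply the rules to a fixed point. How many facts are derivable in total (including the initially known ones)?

19

Round 1: rule 5 [led_green :- no_display, power_on.]; rule 7 [update_required :- reseat_ram.]; rule 8 [overheat :- log_uploaded.]; rule 11 [ship_unit :- disk_detected, driver_loaded.]; rule 14 [ticket_escalated :- psu_ok.]. New: led_green, update_required, overheat, ship_unit, ticket_escalated.
Round 2: rule 2 [gpu_fault :- ticket_escalated.]; rule 3 [cable_seated :- update_required, overheat.]; rule 6 [network_up :- led_green, ship_unit.]. New: gpu_fault, cable_seated, network_up.
Round 3: rule 1 [boot_ok :- cable_seated, gpu_fault.]. New: boot_ok.
Round 4: rule 13 [led_red :- boot_ok, network_up.]. New: led_red.
Closure: {boot_ok, cable_seated, disk_detected, driver_loaded, firmware_stale, gpu_fault, led_green, led_red, log_uploaded, network_up, no_display, overheat, power_on, psu_ok, reseat_ram, safe_mode, ship_unit, ticket_escalated, update_required} — 19 facts.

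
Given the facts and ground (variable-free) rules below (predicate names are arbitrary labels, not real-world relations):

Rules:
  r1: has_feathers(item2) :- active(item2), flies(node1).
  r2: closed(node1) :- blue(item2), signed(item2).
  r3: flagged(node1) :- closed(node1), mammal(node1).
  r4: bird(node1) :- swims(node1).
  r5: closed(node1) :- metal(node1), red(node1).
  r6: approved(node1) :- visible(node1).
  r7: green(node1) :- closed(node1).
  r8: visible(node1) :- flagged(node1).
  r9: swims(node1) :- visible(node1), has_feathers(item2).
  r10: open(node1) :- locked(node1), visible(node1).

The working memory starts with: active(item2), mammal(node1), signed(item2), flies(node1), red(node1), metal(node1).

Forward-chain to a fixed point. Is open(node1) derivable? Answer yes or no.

no

Round 1 fires r1, r5, giving has_feathers(item2), closed(node1).
Round 2 fires r3, r7, giving flagged(node1), green(node1).
Round 3 fires r8, giving visible(node1).
Round 4 fires r6, r9, giving approved(node1), swims(node1).
Round 5 fires r4, giving bird(node1).
Fixed point reached. open(node1) is concluded only by r10; r10 needs locked(node1) (never derived).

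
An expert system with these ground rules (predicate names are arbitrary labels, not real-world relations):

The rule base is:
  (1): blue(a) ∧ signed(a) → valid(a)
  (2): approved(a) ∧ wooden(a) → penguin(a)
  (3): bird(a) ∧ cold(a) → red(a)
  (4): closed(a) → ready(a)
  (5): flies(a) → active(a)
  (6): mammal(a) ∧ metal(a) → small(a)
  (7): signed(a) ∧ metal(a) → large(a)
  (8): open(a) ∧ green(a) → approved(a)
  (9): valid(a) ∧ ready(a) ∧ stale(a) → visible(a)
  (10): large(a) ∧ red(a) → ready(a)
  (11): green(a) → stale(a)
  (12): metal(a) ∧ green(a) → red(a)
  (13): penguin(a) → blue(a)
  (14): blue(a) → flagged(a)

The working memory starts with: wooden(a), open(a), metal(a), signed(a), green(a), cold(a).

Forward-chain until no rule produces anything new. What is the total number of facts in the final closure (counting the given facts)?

Round 1: (7) [signed(a) ∧ metal(a) → large(a)]; (8) [open(a) ∧ green(a) → approved(a)]; (11) [green(a) → stale(a)]; (12) [metal(a) ∧ green(a) → red(a)]. Adds large(a), approved(a), stale(a), red(a).
Round 2: (2) [approved(a) ∧ wooden(a) → penguin(a)]; (10) [large(a) ∧ red(a) → ready(a)]. Adds penguin(a), ready(a).
Round 3: (13) [penguin(a) → blue(a)]. Adds blue(a).
Round 4: (1) [blue(a) ∧ signed(a) → valid(a)]; (14) [blue(a) → flagged(a)]. Adds valid(a), flagged(a).
Round 5: (9) [valid(a) ∧ ready(a) ∧ stale(a) → visible(a)]. Adds visible(a).
Closure: {approved(a), blue(a), cold(a), flagged(a), green(a), large(a), metal(a), open(a), penguin(a), ready(a), red(a), signed(a), stale(a), valid(a), visible(a), wooden(a)} — 16 facts.

16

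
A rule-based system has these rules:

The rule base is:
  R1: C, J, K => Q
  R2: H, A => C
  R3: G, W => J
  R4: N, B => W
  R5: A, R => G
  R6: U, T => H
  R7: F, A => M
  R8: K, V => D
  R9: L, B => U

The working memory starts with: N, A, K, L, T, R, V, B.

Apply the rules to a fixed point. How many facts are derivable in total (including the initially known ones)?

16

Round 1: R4 [N, B => W]; R5 [A, R => G]; R8 [K, V => D]; R9 [L, B => U]. New: W, G, D, U.
Round 2: R3 [G, W => J]; R6 [U, T => H]. New: J, H.
Round 3: R2 [H, A => C]. New: C.
Round 4: R1 [C, J, K => Q]. New: Q.
Closure: {A, B, C, D, G, H, J, K, L, N, Q, R, T, U, V, W} — 16 facts.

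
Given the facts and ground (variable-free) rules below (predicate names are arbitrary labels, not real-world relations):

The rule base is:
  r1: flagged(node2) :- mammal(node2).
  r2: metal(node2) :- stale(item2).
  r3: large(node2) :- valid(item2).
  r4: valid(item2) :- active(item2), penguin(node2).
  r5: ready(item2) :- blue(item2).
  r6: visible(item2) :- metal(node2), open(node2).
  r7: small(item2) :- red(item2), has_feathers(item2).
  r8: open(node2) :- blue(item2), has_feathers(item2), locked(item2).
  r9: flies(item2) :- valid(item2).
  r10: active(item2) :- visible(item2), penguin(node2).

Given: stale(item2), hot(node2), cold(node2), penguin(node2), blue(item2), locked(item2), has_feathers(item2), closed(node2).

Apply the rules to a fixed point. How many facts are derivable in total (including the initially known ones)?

16

Round 1 fires r2, r5, r8, giving metal(node2), ready(item2), open(node2).
Round 2 fires r6, giving visible(item2).
Round 3 fires r10, giving active(item2).
Round 4 fires r4, giving valid(item2).
Round 5 fires r3, r9, giving large(node2), flies(item2).
Closure: {active(item2), blue(item2), closed(node2), cold(node2), flies(item2), has_feathers(item2), hot(node2), large(node2), locked(item2), metal(node2), open(node2), penguin(node2), ready(item2), stale(item2), valid(item2), visible(item2)} — 16 facts.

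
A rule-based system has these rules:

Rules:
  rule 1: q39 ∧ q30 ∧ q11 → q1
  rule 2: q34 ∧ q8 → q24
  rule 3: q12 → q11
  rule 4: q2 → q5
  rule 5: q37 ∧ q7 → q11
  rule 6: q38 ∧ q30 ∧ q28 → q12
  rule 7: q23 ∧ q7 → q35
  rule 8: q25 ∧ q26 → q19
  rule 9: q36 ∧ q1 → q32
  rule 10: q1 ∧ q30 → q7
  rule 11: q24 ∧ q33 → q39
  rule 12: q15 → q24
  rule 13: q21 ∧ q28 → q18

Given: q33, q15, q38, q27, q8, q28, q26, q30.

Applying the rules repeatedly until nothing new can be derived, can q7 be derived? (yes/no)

[1] rule 6 [q38 ∧ q30 ∧ q28 → q12]; rule 12 [q15 → q24]. ⇒ new: q12, q24.
[2] rule 3 [q12 → q11]; rule 11 [q24 ∧ q33 → q39]. ⇒ new: q11, q39.
[3] rule 1 [q39 ∧ q30 ∧ q11 → q1]. ⇒ new: q1.
[4] rule 10 [q1 ∧ q30 → q7]. ⇒ new: q7.
q7 appears in round 4, so it is derivable.

yes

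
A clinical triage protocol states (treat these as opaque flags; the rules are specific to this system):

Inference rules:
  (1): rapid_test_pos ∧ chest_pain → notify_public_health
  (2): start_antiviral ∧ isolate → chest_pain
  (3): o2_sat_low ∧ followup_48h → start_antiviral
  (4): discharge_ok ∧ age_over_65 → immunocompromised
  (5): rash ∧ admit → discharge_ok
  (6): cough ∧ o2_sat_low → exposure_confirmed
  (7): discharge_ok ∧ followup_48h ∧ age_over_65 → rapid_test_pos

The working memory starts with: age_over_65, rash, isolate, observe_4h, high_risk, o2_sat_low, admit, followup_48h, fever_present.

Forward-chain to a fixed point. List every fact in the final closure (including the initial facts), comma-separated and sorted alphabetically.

Round 1: (3) [o2_sat_low ∧ followup_48h → start_antiviral]; (5) [rash ∧ admit → discharge_ok]. New: start_antiviral, discharge_ok.
Round 2: (2) [start_antiviral ∧ isolate → chest_pain]; (4) [discharge_ok ∧ age_over_65 → immunocompromised]; (7) [discharge_ok ∧ followup_48h ∧ age_over_65 → rapid_test_pos]. New: chest_pain, immunocompromised, rapid_test_pos.
Round 3: (1) [rapid_test_pos ∧ chest_pain → notify_public_health]. New: notify_public_health.

admit, age_over_65, chest_pain, discharge_ok, fever_present, followup_48h, high_risk, immunocompromised, isolate, notify_public_health, o2_sat_low, observe_4h, rapid_test_pos, rash, start_antiviral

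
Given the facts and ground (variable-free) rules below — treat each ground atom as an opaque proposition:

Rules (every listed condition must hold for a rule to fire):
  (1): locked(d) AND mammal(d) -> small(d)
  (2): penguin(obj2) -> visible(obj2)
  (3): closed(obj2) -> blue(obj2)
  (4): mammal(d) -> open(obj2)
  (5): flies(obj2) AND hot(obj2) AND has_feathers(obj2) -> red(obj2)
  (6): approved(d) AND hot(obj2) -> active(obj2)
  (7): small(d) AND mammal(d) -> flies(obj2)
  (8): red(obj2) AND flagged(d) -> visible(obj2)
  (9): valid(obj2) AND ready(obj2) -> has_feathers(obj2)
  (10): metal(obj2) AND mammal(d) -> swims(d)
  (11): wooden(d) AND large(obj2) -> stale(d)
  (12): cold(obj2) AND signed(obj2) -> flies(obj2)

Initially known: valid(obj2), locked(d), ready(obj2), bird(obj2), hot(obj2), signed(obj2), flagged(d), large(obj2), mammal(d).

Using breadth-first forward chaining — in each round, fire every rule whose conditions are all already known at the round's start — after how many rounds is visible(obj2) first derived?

[1] (1) [locked(d) AND mammal(d) -> small(d)]; (4) [mammal(d) -> open(obj2)]; (9) [valid(obj2) AND ready(obj2) -> has_feathers(obj2)]. ⇒ new: small(d), open(obj2), has_feathers(obj2).
[2] (7) [small(d) AND mammal(d) -> flies(obj2)]. ⇒ new: flies(obj2).
[3] (5) [flies(obj2) AND hot(obj2) AND has_feathers(obj2) -> red(obj2)]. ⇒ new: red(obj2).
[4] (8) [red(obj2) AND flagged(d) -> visible(obj2)]. ⇒ new: visible(obj2).
visible(obj2) first appears in round 4.

4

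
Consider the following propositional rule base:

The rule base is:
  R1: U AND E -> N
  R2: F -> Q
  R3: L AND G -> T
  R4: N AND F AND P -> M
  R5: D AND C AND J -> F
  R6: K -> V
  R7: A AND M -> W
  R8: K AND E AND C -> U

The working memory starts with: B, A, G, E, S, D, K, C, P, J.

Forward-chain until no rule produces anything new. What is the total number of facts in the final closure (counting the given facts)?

Round 1: R5 [D AND C AND J -> F]; R6 [K -> V]; R8 [K AND E AND C -> U]. Adds F, V, U.
Round 2: R1 [U AND E -> N]; R2 [F -> Q]. Adds N, Q.
Round 3: R4 [N AND F AND P -> M]. Adds M.
Round 4: R7 [A AND M -> W]. Adds W.
Closure: {A, B, C, D, E, F, G, J, K, M, N, P, Q, S, U, V, W} — 17 facts.

17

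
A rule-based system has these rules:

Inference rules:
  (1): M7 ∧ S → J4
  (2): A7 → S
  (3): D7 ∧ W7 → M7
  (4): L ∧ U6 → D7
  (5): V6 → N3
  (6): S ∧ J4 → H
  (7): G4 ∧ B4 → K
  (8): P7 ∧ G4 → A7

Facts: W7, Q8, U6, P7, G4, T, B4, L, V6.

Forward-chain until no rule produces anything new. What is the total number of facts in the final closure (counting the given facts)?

17

Round 1: (4) [L ∧ U6 → D7]; (5) [V6 → N3]; (7) [G4 ∧ B4 → K]; (8) [P7 ∧ G4 → A7]. New: D7, N3, K, A7.
Round 2: (2) [A7 → S]; (3) [D7 ∧ W7 → M7]. New: S, M7.
Round 3: (1) [M7 ∧ S → J4]. New: J4.
Round 4: (6) [S ∧ J4 → H]. New: H.
Closure: {A7, B4, D7, G4, H, J4, K, L, M7, N3, P7, Q8, S, T, U6, V6, W7} — 17 facts.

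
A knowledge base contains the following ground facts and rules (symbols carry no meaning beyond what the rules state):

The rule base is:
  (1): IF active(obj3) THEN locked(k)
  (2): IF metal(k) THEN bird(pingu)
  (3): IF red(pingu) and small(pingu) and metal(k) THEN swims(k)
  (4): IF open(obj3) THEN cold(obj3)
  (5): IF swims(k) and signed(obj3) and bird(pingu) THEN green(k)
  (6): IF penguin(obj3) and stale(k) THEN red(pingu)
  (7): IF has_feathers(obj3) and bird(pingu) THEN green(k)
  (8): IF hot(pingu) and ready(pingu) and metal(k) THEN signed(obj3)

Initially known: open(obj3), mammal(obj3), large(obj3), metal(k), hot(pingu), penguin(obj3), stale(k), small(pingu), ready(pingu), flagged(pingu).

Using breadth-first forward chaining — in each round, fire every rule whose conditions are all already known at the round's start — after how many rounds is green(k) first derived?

Round 1: (2) [IF metal(k) THEN bird(pingu)]; (4) [IF open(obj3) THEN cold(obj3)]; (6) [IF penguin(obj3) and stale(k) THEN red(pingu)]; (8) [IF hot(pingu) and ready(pingu) and metal(k) THEN signed(obj3)]. New: bird(pingu), cold(obj3), red(pingu), signed(obj3).
Round 2: (3) [IF red(pingu) and small(pingu) and metal(k) THEN swims(k)]. New: swims(k).
Round 3: (5) [IF swims(k) and signed(obj3) and bird(pingu) THEN green(k)]. New: green(k).
green(k) first appears in round 3.

3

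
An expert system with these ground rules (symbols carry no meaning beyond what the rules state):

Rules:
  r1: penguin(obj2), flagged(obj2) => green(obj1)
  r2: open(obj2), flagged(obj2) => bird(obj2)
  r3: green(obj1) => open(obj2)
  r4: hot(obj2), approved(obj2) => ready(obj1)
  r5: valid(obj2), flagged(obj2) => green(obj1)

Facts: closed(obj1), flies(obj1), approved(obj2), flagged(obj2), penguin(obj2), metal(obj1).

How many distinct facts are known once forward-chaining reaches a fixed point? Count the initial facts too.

[1] r1 [penguin(obj2), flagged(obj2) => green(obj1)]. ⇒ new: green(obj1).
[2] r3 [green(obj1) => open(obj2)]. ⇒ new: open(obj2).
[3] r2 [open(obj2), flagged(obj2) => bird(obj2)]. ⇒ new: bird(obj2).
Closure: {approved(obj2), bird(obj2), closed(obj1), flagged(obj2), flies(obj1), green(obj1), metal(obj1), open(obj2), penguin(obj2)} — 9 facts.

9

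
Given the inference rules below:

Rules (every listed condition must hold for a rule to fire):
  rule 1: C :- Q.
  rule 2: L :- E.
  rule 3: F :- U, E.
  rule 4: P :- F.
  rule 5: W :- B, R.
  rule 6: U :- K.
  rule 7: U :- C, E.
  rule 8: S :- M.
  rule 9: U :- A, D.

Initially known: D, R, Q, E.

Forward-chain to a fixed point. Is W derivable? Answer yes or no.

Round 1: rule 1 [C :- Q.]; rule 2 [L :- E.]. Adds C, L.
Round 2: rule 7 [U :- C, E.]. Adds U.
Round 3: rule 3 [F :- U, E.]. Adds F.
Round 4: rule 4 [P :- F.]. Adds P.
Fixed point reached. W is concluded only by rule 5; rule 5 needs B (never derived).

no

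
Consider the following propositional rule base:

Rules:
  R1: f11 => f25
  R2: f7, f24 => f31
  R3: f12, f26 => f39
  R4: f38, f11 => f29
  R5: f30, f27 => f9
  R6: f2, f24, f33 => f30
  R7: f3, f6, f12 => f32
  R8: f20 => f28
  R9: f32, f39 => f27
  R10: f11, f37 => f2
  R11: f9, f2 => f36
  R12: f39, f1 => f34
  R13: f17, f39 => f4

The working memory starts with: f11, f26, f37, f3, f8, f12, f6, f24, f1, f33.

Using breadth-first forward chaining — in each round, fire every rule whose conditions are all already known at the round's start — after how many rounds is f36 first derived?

4

Round 1: R1 [f11 => f25]; R3 [f12, f26 => f39]; R7 [f3, f6, f12 => f32]; R10 [f11, f37 => f2]. New: f25, f39, f32, f2.
Round 2: R6 [f2, f24, f33 => f30]; R9 [f32, f39 => f27]; R12 [f39, f1 => f34]. New: f30, f27, f34.
Round 3: R5 [f30, f27 => f9]. New: f9.
Round 4: R11 [f9, f2 => f36]. New: f36.
f36 first appears in round 4.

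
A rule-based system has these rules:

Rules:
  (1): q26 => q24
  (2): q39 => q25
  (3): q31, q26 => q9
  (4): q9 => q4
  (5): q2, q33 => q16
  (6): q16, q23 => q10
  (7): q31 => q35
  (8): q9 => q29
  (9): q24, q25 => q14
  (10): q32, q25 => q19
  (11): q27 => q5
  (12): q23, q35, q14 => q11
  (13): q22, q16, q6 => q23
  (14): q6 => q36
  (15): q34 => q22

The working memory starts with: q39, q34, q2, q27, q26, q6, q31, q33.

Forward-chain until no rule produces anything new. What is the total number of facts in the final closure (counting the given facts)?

Round 1: (1) [q26 => q24]; (2) [q39 => q25]; (3) [q31, q26 => q9]; (5) [q2, q33 => q16]; (7) [q31 => q35]; (11) [q27 => q5]; (14) [q6 => q36]; (15) [q34 => q22]. New: q24, q25, q9, q16, q35, q5, q36, q22.
Round 2: (4) [q9 => q4]; (8) [q9 => q29]; (9) [q24, q25 => q14]; (13) [q22, q16, q6 => q23]. New: q4, q29, q14, q23.
Round 3: (6) [q16, q23 => q10]; (12) [q23, q35, q14 => q11]. New: q10, q11.
Closure: {q10, q11, q14, q16, q2, q22, q23, q24, q25, q26, q27, q29, q31, q33, q34, q35, q36, q39, q4, q5, q6, q9} — 22 facts.

22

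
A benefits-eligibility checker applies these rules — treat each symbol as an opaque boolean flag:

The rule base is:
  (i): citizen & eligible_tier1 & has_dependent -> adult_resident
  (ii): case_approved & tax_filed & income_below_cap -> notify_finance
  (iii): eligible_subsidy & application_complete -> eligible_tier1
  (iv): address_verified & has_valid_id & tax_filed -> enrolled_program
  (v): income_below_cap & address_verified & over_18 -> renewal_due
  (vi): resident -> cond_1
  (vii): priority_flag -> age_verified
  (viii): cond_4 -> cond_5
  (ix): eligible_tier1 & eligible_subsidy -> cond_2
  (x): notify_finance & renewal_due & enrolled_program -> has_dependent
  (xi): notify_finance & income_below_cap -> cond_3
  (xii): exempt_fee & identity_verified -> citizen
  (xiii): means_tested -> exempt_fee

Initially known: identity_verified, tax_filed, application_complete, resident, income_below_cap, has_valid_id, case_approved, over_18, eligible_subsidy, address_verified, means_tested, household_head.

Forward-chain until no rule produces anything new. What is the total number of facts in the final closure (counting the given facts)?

23

Round 1: (ii) [case_approved & tax_filed & income_below_cap -> notify_finance]; (iii) [eligible_subsidy & application_complete -> eligible_tier1]; (iv) [address_verified & has_valid_id & tax_filed -> enrolled_program]; (v) [income_below_cap & address_verified & over_18 -> renewal_due]; (vi) [resident -> cond_1]; (xiii) [means_tested -> exempt_fee]. Adds notify_finance, eligible_tier1, enrolled_program, renewal_due, cond_1, exempt_fee.
Round 2: (ix) [eligible_tier1 & eligible_subsidy -> cond_2]; (x) [notify_finance & renewal_due & enrolled_program -> has_dependent]; (xi) [notify_finance & income_below_cap -> cond_3]; (xii) [exempt_fee & identity_verified -> citizen]. Adds cond_2, has_dependent, cond_3, citizen.
Round 3: (i) [citizen & eligible_tier1 & has_dependent -> adult_resident]. Adds adult_resident.
Closure: {address_verified, adult_resident, application_complete, case_approved, citizen, cond_1, cond_2, cond_3, eligible_subsidy, eligible_tier1, enrolled_program, exempt_fee, has_dependent, has_valid_id, household_head, identity_verified, income_below_cap, means_tested, notify_finance, over_18, renewal_due, resident, tax_filed} — 23 facts.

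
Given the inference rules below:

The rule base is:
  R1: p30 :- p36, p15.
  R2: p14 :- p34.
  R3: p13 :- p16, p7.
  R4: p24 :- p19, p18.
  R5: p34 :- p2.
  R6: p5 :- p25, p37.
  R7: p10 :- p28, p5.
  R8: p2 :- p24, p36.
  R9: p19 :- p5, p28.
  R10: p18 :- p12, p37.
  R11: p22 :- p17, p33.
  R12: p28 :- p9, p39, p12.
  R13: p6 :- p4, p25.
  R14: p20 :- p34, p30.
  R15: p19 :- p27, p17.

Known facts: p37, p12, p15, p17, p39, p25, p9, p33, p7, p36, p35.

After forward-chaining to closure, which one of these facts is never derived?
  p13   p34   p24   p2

p13

Round 1: R1 [p30 :- p36, p15.]; R6 [p5 :- p25, p37.]; R10 [p18 :- p12, p37.]; R11 [p22 :- p17, p33.]; R12 [p28 :- p9, p39, p12.]. Adds p30, p5, p18, p22, p28.
Round 2: R7 [p10 :- p28, p5.]; R9 [p19 :- p5, p28.]. Adds p10, p19.
Round 3: R4 [p24 :- p19, p18.]. Adds p24.
Round 4: R8 [p2 :- p24, p36.]. Adds p2.
Round 5: R5 [p34 :- p2.]. Adds p34.
Round 6: R2 [p14 :- p34.]; R14 [p20 :- p34, p30.]. Adds p14, p20.
Derived: p24 (round 3), p2 (round 4), p34 (round 5). p13 never appears in any round.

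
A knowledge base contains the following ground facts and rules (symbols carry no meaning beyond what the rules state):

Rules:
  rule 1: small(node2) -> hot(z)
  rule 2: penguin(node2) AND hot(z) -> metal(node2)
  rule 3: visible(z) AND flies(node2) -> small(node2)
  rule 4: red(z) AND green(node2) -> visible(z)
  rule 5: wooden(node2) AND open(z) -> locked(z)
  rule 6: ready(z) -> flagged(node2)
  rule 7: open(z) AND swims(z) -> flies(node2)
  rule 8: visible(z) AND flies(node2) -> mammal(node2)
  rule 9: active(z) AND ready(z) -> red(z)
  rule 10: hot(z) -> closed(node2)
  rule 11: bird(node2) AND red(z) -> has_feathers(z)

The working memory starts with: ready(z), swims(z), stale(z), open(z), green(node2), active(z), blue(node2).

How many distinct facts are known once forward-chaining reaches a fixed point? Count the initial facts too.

Round 1 — rule 6, rule 7, rule 9, derive flagged(node2), flies(node2), red(z).
Round 2 — rule 4, derive visible(z).
Round 3 — rule 3, rule 8, derive small(node2), mammal(node2).
Round 4 — rule 1, derive hot(z).
Round 5 — rule 10, derive closed(node2).
Closure: {active(z), blue(node2), closed(node2), flagged(node2), flies(node2), green(node2), hot(z), mammal(node2), open(z), ready(z), red(z), small(node2), stale(z), swims(z), visible(z)} — 15 facts.

15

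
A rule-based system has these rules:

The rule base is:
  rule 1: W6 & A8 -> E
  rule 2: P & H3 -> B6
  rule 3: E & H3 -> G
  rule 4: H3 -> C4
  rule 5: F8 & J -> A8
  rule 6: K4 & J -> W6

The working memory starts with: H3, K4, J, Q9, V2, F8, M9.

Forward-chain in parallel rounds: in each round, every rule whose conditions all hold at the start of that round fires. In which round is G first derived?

3

Round 1 — rule 4, rule 5, rule 6, derive C4, A8, W6.
Round 2 — rule 1, derive E.
Round 3 — rule 3, derive G.
G first appears in round 3.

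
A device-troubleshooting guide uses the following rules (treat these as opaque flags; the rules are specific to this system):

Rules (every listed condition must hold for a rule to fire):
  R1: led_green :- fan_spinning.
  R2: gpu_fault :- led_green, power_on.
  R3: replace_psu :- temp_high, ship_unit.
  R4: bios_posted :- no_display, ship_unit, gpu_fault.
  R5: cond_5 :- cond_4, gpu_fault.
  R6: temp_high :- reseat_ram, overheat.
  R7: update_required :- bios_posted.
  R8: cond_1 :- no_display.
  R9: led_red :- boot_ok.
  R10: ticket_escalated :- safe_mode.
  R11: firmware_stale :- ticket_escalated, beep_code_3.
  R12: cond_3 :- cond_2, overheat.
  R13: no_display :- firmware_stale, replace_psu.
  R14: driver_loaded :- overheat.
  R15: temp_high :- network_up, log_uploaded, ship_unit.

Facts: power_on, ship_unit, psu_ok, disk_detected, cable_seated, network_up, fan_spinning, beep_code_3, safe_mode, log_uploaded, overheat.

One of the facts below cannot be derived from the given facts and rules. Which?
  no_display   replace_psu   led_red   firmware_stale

[1] R1 [led_green :- fan_spinning.]; R10 [ticket_escalated :- safe_mode.]; R14 [driver_loaded :- overheat.]; R15 [temp_high :- network_up, log_uploaded, ship_unit.]. ⇒ new: led_green, ticket_escalated, driver_loaded, temp_high.
[2] R2 [gpu_fault :- led_green, power_on.]; R3 [replace_psu :- temp_high, ship_unit.]; R11 [firmware_stale :- ticket_escalated, beep_code_3.]. ⇒ new: gpu_fault, replace_psu, firmware_stale.
[3] R13 [no_display :- firmware_stale, replace_psu.]. ⇒ new: no_display.
[4] R4 [bios_posted :- no_display, ship_unit, gpu_fault.]; R8 [cond_1 :- no_display.]. ⇒ new: bios_posted, cond_1.
[5] R7 [update_required :- bios_posted.]. ⇒ new: update_required.
Derived: no_display (round 3), replace_psu (round 2), firmware_stale (round 2). led_red never appears in any round.

led_red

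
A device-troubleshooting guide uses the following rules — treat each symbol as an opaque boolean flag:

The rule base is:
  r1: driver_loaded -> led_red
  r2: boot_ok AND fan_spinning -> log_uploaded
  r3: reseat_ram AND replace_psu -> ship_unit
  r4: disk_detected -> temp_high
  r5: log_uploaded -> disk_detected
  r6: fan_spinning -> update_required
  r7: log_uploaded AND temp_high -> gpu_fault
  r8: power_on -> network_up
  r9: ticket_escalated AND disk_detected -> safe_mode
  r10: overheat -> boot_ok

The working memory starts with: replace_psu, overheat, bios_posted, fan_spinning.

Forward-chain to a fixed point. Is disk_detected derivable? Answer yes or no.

yes

Round 1 — r6, r10, derive update_required, boot_ok.
Round 2 — r2, derive log_uploaded.
Round 3 — r5, derive disk_detected.
Round 4 — r4, derive temp_high.
Round 5 — r7, derive gpu_fault.
disk_detected appears in round 3, so it is derivable.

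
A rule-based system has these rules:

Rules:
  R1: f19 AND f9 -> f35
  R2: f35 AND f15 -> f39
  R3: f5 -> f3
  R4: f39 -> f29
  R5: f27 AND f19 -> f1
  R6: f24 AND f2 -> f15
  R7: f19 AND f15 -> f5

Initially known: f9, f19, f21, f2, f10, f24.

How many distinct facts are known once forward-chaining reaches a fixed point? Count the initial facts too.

[1] R1 [f19 AND f9 -> f35]; R6 [f24 AND f2 -> f15]. ⇒ new: f35, f15.
[2] R2 [f35 AND f15 -> f39]; R7 [f19 AND f15 -> f5]. ⇒ new: f39, f5.
[3] R3 [f5 -> f3]; R4 [f39 -> f29]. ⇒ new: f3, f29.
Closure: {f10, f15, f19, f2, f21, f24, f29, f3, f35, f39, f5, f9} — 12 facts.

12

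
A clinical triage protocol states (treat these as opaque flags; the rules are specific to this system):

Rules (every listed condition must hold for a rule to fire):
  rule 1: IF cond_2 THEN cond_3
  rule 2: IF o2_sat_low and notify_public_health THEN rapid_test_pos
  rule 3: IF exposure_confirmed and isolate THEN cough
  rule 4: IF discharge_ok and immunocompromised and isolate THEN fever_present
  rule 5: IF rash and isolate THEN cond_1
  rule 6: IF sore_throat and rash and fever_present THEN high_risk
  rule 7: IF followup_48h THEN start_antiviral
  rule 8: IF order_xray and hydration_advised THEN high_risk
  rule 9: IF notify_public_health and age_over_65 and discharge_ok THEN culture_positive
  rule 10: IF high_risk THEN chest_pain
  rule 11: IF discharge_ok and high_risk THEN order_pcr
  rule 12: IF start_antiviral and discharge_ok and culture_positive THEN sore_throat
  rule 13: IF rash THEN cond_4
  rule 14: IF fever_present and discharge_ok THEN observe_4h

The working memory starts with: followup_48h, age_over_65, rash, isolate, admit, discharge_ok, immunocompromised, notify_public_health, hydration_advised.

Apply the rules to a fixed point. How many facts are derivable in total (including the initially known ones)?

Round 1: rule 4 [IF discharge_ok and immunocompromised and isolate THEN fever_present]; rule 5 [IF rash and isolate THEN cond_1]; rule 7 [IF followup_48h THEN start_antiviral]; rule 9 [IF notify_public_health and age_over_65 and discharge_ok THEN culture_positive]; rule 13 [IF rash THEN cond_4]. Adds fever_present, cond_1, start_antiviral, culture_positive, cond_4.
Round 2: rule 12 [IF start_antiviral and discharge_ok and culture_positive THEN sore_throat]; rule 14 [IF fever_present and discharge_ok THEN observe_4h]. Adds sore_throat, observe_4h.
Round 3: rule 6 [IF sore_throat and rash and fever_present THEN high_risk]. Adds high_risk.
Round 4: rule 10 [IF high_risk THEN chest_pain]; rule 11 [IF discharge_ok and high_risk THEN order_pcr]. Adds chest_pain, order_pcr.
Closure: {admit, age_over_65, chest_pain, cond_1, cond_4, culture_positive, discharge_ok, fever_present, followup_48h, high_risk, hydration_advised, immunocompromised, isolate, notify_public_health, observe_4h, order_pcr, rash, sore_throat, start_antiviral} — 19 facts.

19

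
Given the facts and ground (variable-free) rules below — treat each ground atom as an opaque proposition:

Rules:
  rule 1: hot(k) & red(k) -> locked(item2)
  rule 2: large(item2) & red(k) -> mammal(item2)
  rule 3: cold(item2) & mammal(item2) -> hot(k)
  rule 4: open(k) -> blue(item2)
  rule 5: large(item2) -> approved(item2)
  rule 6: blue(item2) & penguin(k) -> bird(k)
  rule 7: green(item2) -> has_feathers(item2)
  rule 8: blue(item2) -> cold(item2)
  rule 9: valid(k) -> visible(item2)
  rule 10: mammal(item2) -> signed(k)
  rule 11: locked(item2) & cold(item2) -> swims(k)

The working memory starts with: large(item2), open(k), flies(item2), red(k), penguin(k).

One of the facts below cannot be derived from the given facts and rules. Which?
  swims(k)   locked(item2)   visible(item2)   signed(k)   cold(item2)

Round 1: rule 2 [large(item2) & red(k) -> mammal(item2)]; rule 4 [open(k) -> blue(item2)]; rule 5 [large(item2) -> approved(item2)]. Adds mammal(item2), blue(item2), approved(item2).
Round 2: rule 6 [blue(item2) & penguin(k) -> bird(k)]; rule 8 [blue(item2) -> cold(item2)]; rule 10 [mammal(item2) -> signed(k)]. Adds bird(k), cold(item2), signed(k).
Round 3: rule 3 [cold(item2) & mammal(item2) -> hot(k)]. Adds hot(k).
Round 4: rule 1 [hot(k) & red(k) -> locked(item2)]. Adds locked(item2).
Round 5: rule 11 [locked(item2) & cold(item2) -> swims(k)]. Adds swims(k).
Derived: swims(k) (round 5), locked(item2) (round 4), cold(item2) (round 2), signed(k) (round 2). visible(item2) never appears in any round.

visible(item2)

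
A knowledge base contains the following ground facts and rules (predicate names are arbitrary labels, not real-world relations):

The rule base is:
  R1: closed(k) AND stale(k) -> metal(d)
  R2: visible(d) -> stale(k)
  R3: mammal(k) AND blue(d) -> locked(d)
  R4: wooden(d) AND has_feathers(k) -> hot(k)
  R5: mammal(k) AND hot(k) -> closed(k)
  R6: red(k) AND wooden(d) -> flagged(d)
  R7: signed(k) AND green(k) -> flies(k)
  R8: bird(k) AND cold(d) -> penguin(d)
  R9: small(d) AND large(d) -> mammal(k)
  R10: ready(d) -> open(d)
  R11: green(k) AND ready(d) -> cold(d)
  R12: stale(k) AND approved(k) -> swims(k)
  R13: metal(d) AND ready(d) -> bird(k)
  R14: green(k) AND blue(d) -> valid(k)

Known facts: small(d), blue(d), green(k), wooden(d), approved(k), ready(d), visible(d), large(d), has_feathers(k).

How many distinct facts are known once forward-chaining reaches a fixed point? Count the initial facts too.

21

Round 1 — R2, R4, R9, R10, R11, R14, derive stale(k), hot(k), mammal(k), open(d), cold(d), valid(k).
Round 2 — R3, R5, R12, derive locked(d), closed(k), swims(k).
Round 3 — R1, derive metal(d).
Round 4 — R13, derive bird(k).
Round 5 — R8, derive penguin(d).
Closure: {approved(k), bird(k), blue(d), closed(k), cold(d), green(k), has_feathers(k), hot(k), large(d), locked(d), mammal(k), metal(d), open(d), penguin(d), ready(d), small(d), stale(k), swims(k), valid(k), visible(d), wooden(d)} — 21 facts.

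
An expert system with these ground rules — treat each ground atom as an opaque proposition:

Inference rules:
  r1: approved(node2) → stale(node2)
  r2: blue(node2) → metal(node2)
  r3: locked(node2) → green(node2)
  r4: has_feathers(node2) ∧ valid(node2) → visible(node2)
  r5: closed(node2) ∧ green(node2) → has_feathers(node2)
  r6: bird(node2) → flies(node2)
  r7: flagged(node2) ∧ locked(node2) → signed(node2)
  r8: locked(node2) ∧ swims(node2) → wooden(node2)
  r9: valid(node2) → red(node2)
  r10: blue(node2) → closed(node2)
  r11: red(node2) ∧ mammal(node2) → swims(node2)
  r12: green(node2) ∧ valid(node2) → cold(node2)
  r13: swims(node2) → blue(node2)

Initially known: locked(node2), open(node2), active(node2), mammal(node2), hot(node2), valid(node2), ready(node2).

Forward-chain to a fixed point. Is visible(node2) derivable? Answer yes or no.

[1] r3 [locked(node2) → green(node2)]; r9 [valid(node2) → red(node2)]. ⇒ new: green(node2), red(node2).
[2] r11 [red(node2) ∧ mammal(node2) → swims(node2)]; r12 [green(node2) ∧ valid(node2) → cold(node2)]. ⇒ new: swims(node2), cold(node2).
[3] r8 [locked(node2) ∧ swims(node2) → wooden(node2)]; r13 [swims(node2) → blue(node2)]. ⇒ new: wooden(node2), blue(node2).
[4] r2 [blue(node2) → metal(node2)]; r10 [blue(node2) → closed(node2)]. ⇒ new: metal(node2), closed(node2).
[5] r5 [closed(node2) ∧ green(node2) → has_feathers(node2)]. ⇒ new: has_feathers(node2).
[6] r4 [has_feathers(node2) ∧ valid(node2) → visible(node2)]. ⇒ new: visible(node2).
visible(node2) appears in round 6, so it is derivable.

yes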